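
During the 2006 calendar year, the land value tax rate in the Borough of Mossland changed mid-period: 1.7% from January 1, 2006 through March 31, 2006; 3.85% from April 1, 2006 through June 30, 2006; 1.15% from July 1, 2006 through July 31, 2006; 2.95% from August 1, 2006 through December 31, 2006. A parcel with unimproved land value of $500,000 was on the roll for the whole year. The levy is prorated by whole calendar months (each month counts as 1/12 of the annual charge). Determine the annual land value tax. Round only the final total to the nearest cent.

January 1 – March 31, 2006: 3 months at 1.7% → $500,000 × 1.7% × 3/12 = $2,125.0000
April 1 – June 30, 2006: 3 months at 3.85% → $500,000 × 3.85% × 3/12 = $4,812.5000
July 1 – July 31, 2006: 1 month at 1.15% → $500,000 × 1.15% × 1/12 = $479.1667
August 1 – December 31, 2006: 5 months at 2.95% → $500,000 × 2.95% × 5/12 = $6,145.8333
Total = $13,562.5000

$13,562.50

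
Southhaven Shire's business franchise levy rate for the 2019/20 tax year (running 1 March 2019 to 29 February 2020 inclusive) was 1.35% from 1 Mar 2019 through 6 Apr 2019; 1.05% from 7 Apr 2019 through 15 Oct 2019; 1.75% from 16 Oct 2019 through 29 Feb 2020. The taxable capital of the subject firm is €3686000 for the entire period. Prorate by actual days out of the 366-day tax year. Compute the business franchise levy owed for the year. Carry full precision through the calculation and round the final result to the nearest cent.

1 Mar – 6 Apr 2019: 37 days at 1.35% → €3686000 × 1.35% × 37/366 = €5030.4836
7 Apr – 15 Oct 2019: 192 days at 1.05% → €3686000 × 1.05% × 192/366 = €20303.2131
16 Oct 2019 – 29 Feb 2020: 137 days at 1.75% → €3686000 × 1.75% × 137/366 = €24145.3142
Total = €49479.0109

€49479.01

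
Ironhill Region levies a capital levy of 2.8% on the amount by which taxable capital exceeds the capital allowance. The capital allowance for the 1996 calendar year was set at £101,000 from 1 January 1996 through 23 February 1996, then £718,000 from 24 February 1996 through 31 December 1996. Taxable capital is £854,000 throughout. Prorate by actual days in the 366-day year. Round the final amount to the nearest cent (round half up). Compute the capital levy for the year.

1 January – 23 February 1996: 54 days, exemption £101,000 → (£854,000 − £101,000) × 2.8% × 54/366 = £3,110.7541
24 February – 31 December 1996: 312 days, exemption £718,000 → (£854,000 − £718,000) × 2.8% × 312/366 = £3,246.1639
Total = £6,356.9180

£6,356.92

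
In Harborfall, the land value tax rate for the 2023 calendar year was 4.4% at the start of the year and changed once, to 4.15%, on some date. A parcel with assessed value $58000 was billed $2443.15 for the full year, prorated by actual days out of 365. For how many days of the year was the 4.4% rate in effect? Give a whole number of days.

91 days

Let d = days at the first rate; then 365 − d days at the second rate.
$58000 × [4.4%·d + 4.15%·(365−d)] / 365 = $2443.15
Solving gives d = 91, so the new rate took effect on April 2, 2023.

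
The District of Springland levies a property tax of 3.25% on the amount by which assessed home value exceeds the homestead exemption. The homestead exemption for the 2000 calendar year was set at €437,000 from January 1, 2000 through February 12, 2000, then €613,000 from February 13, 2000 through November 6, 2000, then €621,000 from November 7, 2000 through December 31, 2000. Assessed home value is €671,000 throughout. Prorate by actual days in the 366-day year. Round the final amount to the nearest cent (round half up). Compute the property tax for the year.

€2,517.95

January 1 – February 12, 2000: 43 days, exemption €437,000 → (€671,000 − €437,000) × 3.25% × 43/366 = €893.4836
February 13 – November 6, 2000: 268 days, exemption €613,000 → (€671,000 − €613,000) × 3.25% × 268/366 = €1,380.2732
November 7 – December 31, 2000: 55 days, exemption €621,000 → (€671,000 − €621,000) × 3.25% × 55/366 = €244.1940
Total = €2,517.9508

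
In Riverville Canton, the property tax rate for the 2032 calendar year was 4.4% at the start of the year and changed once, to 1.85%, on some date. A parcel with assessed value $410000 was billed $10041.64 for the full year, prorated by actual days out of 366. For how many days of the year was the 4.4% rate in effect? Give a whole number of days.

Let d = days at the first rate; then 366 − d days at the second rate.
$410000 × [4.4%·d + 1.85%·(366−d)] / 366 = $10041.64
Solving gives d = 86, so the new rate took effect on 27 Mar 2032.

86 days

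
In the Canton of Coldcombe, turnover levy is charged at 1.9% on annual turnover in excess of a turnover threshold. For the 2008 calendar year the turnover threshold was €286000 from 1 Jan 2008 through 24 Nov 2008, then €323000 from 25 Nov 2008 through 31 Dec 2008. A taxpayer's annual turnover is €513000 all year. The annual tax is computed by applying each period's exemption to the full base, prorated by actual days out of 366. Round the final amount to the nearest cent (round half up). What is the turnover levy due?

1 Jan – 24 Nov 2008: 329 days, exemption €286000 → (€513000 − €286000) × 1.9% × 329/366 = €3876.9863
25 Nov – 31 Dec 2008: 37 days, exemption €323000 → (€513000 − €323000) × 1.9% × 37/366 = €364.9454
Total = €4241.9317

€4241.93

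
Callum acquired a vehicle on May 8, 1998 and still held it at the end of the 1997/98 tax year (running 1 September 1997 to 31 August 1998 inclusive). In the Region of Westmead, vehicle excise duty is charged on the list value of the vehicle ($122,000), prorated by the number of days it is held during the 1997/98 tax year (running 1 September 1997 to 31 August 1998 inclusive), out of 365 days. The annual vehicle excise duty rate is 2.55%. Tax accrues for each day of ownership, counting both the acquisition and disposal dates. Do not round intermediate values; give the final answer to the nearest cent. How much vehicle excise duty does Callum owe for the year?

$988.70

Days held (May 8 – August 31, 1998): 116 out of 365
Tax = $122,000 × 2.55% × 116/365 = $988.7014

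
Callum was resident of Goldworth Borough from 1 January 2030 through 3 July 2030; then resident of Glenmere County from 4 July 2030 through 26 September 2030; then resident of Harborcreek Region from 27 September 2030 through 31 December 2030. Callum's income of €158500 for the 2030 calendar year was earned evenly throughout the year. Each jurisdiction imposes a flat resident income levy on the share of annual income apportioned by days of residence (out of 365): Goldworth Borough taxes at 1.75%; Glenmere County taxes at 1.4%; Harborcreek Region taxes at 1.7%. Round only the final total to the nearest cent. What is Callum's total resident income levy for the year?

€2623.72

Goldworth Borough, 1 January – 3 July 2030: 184 days → €158500 × 1.75% × 184/365 = €1398.2740
Glenmere County, 4 July – 26 September 2030: 85 days → €158500 × 1.4% × 85/365 = €516.7534
Harborcreek Region, 27 September – 31 December 2030: 96 days → €158500 × 1.7% × 96/365 = €708.6904
Total = €2623.7178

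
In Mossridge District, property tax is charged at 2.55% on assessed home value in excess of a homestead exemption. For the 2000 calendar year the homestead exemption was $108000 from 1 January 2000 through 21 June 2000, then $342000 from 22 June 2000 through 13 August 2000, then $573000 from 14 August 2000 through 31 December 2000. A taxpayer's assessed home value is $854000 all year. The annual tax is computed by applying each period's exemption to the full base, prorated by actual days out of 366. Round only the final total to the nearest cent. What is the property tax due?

1 January – 21 June 2000: 173 days, exemption $108000 → ($854000 − $108000) × 2.55% × 173/366 = $8991.7459
22 June – 13 August 2000: 53 days, exemption $342000 → ($854000 − $342000) × 2.55% × 53/366 = $1890.6230
14 August – 31 December 2000: 140 days, exemption $573000 → ($854000 − $573000) × 2.55% × 140/366 = $2740.9016
Total = $13623.2705

$13623.27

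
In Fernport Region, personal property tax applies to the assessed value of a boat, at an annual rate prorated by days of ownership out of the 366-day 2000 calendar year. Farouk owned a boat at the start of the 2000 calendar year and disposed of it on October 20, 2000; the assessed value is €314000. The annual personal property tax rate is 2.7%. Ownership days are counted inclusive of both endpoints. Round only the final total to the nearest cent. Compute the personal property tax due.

€6810.20

Days held (January 1 – October 20, 2000): 294 out of 366
Tax = €314000 × 2.7% × 294/366 = €6810.1967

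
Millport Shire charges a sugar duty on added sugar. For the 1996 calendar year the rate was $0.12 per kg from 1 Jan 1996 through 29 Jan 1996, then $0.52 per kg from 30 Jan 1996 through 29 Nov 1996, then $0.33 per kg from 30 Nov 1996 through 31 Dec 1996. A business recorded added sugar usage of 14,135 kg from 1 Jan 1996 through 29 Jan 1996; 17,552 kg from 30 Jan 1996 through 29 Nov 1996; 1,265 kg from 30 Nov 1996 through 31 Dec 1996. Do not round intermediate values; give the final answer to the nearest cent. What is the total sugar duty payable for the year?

$11,240.69

1 Jan – 29 Jan 1996: 14,135 kg at $0.12/kg → $1,696.20
30 Jan – 29 Nov 1996: 17,552 kg at $0.52/kg → $9,127.04
30 Nov – 31 Dec 1996: 1,265 kg at $0.33/kg → $417.45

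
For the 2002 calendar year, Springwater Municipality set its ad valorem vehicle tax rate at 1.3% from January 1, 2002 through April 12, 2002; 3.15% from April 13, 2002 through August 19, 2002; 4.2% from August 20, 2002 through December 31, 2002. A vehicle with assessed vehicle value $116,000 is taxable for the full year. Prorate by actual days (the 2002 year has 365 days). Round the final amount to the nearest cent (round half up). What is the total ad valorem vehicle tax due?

$3,501.45

January 1 – April 12, 2002: 102 days at 1.3% → $116,000 × 1.3% × 102/365 = $421.4137
April 13 – August 19, 2002: 129 days at 3.15% → $116,000 × 3.15% × 129/365 = $1,291.4137
August 20 – December 31, 2002: 134 days at 4.2% → $116,000 × 4.2% × 134/365 = $1,788.6247
Total = $3,501.4521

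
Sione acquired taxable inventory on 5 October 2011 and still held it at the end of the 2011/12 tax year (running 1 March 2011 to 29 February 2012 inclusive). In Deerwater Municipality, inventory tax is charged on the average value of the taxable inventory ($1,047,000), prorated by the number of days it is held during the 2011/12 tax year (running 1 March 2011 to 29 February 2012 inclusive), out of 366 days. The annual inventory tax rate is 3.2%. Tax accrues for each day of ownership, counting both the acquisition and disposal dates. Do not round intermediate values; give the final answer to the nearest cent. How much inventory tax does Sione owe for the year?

$13,548.07

Days held (5 October 2011 – 29 February 2012): 148 out of 366
Tax = $1,047,000 × 3.2% × 148/366 = $13,548.0656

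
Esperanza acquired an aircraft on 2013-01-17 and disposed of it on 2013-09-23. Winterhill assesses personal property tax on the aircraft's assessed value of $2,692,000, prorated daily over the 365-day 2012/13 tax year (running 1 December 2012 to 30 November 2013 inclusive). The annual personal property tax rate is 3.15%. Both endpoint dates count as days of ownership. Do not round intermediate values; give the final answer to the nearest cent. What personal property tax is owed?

$58,080.82

Days held (2013-01-17 to 2013-09-23): 250 out of 365
Tax = $2,692,000 × 3.15% × 250/365 = $58,080.8219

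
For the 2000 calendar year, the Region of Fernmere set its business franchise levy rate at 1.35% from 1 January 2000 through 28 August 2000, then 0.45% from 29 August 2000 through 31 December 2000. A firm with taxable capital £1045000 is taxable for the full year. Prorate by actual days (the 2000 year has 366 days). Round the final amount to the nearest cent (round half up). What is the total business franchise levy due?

1 January – 28 August 2000: 241 days at 1.35% → £1045000 × 1.35% × 241/366 = £9289.3648
29 August – 31 December 2000: 125 days at 0.45% → £1045000 × 0.45% × 125/366 = £1606.0451
Total = £10895.4098

£10895.41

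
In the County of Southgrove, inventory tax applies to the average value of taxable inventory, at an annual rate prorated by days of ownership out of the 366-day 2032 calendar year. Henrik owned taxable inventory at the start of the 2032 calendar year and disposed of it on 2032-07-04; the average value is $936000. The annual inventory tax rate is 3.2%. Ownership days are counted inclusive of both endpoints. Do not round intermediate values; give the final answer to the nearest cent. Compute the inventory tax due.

Days held (2032-01-01 to 2032-07-04): 186 out of 366
Tax = $936000 × 3.2% × 186/366 = $15221.5082

$15221.51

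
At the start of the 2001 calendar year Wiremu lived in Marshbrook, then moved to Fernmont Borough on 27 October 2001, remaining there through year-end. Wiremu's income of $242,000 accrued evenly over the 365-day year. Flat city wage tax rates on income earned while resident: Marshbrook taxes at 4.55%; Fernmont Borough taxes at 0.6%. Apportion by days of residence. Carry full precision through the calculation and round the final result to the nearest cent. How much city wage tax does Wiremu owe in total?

Marshbrook, 1 January – 26 October 2001: 299 days → $242,000 × 4.55% × 299/365 = $9,019.9699
Fernmont Borough, 27 October – 31 December 2001: 66 days → $242,000 × 0.6% × 66/365 = $262.5534
Total = $9,282.5233

$9,282.52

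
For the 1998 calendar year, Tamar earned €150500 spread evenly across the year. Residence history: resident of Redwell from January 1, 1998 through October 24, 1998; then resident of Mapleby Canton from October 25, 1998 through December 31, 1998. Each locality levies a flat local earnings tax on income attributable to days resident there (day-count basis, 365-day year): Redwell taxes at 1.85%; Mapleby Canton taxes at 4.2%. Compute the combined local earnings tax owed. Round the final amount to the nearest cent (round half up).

Redwell, January 1 – October 24, 1998: 297 days → €150500 × 1.85% × 297/365 = €2265.5404
Mapleby Canton, October 25 – December 31, 1998: 68 days → €150500 × 4.2% × 68/365 = €1177.6110
Total = €3443.1514

€3443.15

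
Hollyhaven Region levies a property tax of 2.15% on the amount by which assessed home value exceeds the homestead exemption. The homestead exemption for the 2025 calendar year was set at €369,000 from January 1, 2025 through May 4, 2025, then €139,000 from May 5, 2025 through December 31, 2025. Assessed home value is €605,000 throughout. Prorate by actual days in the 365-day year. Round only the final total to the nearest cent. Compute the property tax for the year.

€8,339.05

January 1 – May 4, 2025: 124 days, exemption €369,000 → (€605,000 − €369,000) × 2.15% × 124/365 = €1,723.7699
May 5 – December 31, 2025: 241 days, exemption €139,000 → (€605,000 − €139,000) × 2.15% × 241/365 = €6,615.2849
Total = €8,339.0548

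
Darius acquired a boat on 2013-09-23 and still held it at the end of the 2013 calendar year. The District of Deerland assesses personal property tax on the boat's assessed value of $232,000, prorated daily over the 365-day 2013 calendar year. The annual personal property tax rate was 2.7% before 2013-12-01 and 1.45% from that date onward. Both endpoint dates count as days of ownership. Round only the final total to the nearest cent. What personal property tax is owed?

$1,469.86

2013-09-23 to 2013-11-30: 69 days at 2.7% → $232,000 × 2.7% × 69/365 = $1,184.1534
2013-12-01 to 2013-12-31: 31 days at 1.45% → $232,000 × 1.45% × 31/365 = $285.7096
Total = $1,469.8630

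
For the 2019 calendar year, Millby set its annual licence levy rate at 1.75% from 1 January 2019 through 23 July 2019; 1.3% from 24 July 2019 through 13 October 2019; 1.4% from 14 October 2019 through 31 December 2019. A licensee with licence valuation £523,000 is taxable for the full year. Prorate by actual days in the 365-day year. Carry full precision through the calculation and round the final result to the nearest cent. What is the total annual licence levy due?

£8,227.58

1 January – 23 July 2019: 204 days at 1.75% → £523,000 × 1.75% × 204/365 = £5,115.3699
24 July – 13 October 2019: 82 days at 1.3% → £523,000 × 1.3% × 82/365 = £1,527.4466
14 October – 31 December 2019: 79 days at 1.4% → £523,000 × 1.4% × 79/365 = £1,584.7616
Total = £8,227.5781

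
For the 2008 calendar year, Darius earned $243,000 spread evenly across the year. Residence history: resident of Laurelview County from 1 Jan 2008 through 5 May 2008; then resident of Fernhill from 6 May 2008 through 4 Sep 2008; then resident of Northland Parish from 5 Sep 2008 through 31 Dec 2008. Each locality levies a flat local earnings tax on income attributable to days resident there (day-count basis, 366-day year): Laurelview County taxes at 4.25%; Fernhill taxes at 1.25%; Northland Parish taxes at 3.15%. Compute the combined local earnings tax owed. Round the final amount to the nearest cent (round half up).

$7,035.71

Laurelview County, 1 Jan – 5 May 2008: 126 days → $243,000 × 4.25% × 126/366 = $3,555.3689
Fernhill, 6 May – 4 Sep 2008: 122 days → $243,000 × 1.25% × 122/366 = $1,012.5000
Northland Parish, 5 Sep – 31 Dec 2008: 118 days → $243,000 × 3.15% × 118/366 = $2,467.8443
Total = $7,035.7131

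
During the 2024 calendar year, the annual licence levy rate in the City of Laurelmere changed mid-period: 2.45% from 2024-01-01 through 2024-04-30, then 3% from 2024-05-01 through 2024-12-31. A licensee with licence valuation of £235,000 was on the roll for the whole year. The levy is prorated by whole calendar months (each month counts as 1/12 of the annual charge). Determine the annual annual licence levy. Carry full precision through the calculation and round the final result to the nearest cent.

2024-01-01 to 2024-04-30: 4 months at 2.45% → £235,000 × 2.45% × 4/12 = £1,919.1667
2024-05-01 to 2024-12-31: 8 months at 3% → £235,000 × 3% × 8/12 = £4,700.0000
Total = £6,619.1667

£6,619.17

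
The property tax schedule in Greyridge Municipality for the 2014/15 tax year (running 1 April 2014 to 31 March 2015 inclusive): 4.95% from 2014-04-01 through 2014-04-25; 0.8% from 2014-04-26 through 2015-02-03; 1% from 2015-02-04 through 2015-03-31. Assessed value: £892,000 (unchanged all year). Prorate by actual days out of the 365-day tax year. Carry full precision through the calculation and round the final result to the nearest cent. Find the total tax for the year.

2014-04-01 to 2014-04-25: 25 days at 4.95% → £892,000 × 4.95% × 25/365 = £3,024.2466
2014-04-26 to 2015-02-03: 284 days at 0.8% → £892,000 × 0.8% × 284/365 = £5,552.3945
2015-02-04 to 2015-03-31: 56 days at 1% → £892,000 × 1% × 56/365 = £1,368.5479
Total = £9,945.1890

£9,945.19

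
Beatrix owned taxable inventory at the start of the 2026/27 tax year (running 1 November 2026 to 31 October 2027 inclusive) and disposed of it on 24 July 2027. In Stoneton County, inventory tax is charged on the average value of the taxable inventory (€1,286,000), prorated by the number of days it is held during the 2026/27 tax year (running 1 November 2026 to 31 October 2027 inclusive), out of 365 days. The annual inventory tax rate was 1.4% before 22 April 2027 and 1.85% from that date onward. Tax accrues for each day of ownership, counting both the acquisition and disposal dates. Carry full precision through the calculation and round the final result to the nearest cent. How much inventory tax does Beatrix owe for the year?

1 November 2026 – 21 April 2027: 172 days at 1.4% → €1,286,000 × 1.4% × 172/365 = €8,484.0767
22 April – 24 July 2027: 94 days at 1.85% → €1,286,000 × 1.85% × 94/365 = €6,126.9973
Total = €14,611.0740

€14,611.07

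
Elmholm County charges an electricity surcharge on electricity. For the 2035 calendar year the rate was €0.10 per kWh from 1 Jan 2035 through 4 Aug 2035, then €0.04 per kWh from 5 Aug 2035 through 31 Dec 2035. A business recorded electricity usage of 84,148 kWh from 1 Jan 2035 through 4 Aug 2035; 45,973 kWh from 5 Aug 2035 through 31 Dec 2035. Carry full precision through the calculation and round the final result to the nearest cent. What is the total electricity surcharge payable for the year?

1 Jan – 4 Aug 2035: 84,148 kWh at €0.10/kWh → €8,414.80
5 Aug – 31 Dec 2035: 45,973 kWh at €0.04/kWh → €1,838.92

€10,253.72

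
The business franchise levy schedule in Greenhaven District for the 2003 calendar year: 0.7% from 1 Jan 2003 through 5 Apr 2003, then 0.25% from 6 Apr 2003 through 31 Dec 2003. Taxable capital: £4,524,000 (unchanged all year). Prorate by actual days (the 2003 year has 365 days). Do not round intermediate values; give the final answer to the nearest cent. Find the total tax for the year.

£16,608.66

1 Jan – 5 Apr 2003: 95 days at 0.7% → £4,524,000 × 0.7% × 95/365 = £8,242.3562
6 Apr – 31 Dec 2003: 270 days at 0.25% → £4,524,000 × 0.25% × 270/365 = £8,366.3014
Total = £16,608.6575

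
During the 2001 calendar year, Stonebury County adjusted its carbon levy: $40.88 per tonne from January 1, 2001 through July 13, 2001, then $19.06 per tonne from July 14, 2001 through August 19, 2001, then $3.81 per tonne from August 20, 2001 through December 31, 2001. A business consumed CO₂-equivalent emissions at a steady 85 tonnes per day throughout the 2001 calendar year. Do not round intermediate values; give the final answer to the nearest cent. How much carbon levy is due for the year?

January 1 – July 13, 2001: 194 days × 85 tonnes/day = 16,490 tonnes at $40.88/tonne → $674,111.20
July 14 – August 19, 2001: 37 days × 85 tonnes/day = 3,145 tonnes at $19.06/tonne → $59,943.70
August 20 – December 31, 2001: 134 days × 85 tonnes/day = 11,390 tonnes at $3.81/tonne → $43,395.90

$777,450.80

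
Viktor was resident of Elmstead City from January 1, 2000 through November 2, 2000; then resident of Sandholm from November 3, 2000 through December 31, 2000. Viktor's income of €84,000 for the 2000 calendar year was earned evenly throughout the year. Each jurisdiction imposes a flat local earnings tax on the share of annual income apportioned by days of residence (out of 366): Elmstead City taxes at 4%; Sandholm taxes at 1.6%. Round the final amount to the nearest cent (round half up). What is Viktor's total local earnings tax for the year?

€3,035.02

Elmstead City, January 1 – November 2, 2000: 307 days → €84,000 × 4% × 307/366 = €2,818.3607
Sandholm, November 3 – December 31, 2000: 59 days → €84,000 × 1.6% × 59/366 = €216.6557
Total = €3,035.0164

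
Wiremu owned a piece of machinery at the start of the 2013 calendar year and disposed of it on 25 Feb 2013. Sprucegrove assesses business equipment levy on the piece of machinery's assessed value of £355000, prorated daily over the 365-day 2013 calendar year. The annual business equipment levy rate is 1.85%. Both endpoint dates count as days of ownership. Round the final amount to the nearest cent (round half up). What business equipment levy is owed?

£1007.62

Days held (1 Jan – 25 Feb 2013): 56 out of 365
Tax = £355000 × 1.85% × 56/365 = £1007.6164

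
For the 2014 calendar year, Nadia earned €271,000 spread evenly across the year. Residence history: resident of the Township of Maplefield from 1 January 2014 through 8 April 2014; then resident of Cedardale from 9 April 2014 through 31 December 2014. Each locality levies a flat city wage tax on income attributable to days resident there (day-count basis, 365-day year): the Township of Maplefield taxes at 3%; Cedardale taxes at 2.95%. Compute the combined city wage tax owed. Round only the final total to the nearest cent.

€8,030.88

The Township of Maplefield, 1 January – 8 April 2014: 98 days → €271,000 × 3% × 98/365 = €2,182.8493
Cedardale, 9 April – 31 December 2014: 267 days → €271,000 × 2.95% × 267/365 = €5,848.0315
Total = €8,030.8808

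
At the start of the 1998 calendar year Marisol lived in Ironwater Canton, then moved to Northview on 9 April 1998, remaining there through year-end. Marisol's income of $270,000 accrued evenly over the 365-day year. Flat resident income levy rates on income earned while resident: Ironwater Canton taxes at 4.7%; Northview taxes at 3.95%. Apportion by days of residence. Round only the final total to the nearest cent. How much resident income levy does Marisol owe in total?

Ironwater Canton, 1 January – 8 April 1998: 98 days → $270,000 × 4.7% × 98/365 = $3,407.1781
Northview, 9 April – 31 December 1998: 267 days → $270,000 × 3.95% × 267/365 = $7,801.5205
Total = $11,208.6986

$11,208.70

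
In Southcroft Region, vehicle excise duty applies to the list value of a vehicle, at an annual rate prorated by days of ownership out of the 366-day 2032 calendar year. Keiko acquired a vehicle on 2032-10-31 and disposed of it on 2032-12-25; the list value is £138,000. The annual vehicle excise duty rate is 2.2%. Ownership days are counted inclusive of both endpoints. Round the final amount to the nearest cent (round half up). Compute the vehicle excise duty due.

£464.52

Days held (2032-10-31 to 2032-12-25): 56 out of 366
Tax = £138,000 × 2.2% × 56/366 = £464.5246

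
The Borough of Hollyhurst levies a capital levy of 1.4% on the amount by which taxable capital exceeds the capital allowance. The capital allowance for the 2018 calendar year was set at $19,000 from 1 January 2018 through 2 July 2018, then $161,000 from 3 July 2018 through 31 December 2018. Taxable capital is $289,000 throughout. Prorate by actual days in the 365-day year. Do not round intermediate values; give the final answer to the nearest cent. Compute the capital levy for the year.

$2,788.72

1 January – 2 July 2018: 183 days, exemption $19,000 → ($289,000 − $19,000) × 1.4% × 183/365 = $1,895.1781
3 July – 31 December 2018: 182 days, exemption $161,000 → ($289,000 − $161,000) × 1.4% × 182/365 = $893.5452
Total = $2,788.7233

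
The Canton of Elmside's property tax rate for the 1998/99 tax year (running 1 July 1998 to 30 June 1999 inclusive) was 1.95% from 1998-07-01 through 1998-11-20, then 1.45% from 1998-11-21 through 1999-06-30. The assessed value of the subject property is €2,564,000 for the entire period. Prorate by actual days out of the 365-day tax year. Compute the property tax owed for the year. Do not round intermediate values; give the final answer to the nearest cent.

€42,200.63

1998-07-01 to 1998-11-20: 143 days at 1.95% → €2,564,000 × 1.95% × 143/365 = €19,588.2575
1998-11-21 to 1999-06-30: 222 days at 1.45% → €2,564,000 × 1.45% × 222/365 = €22,612.3726
Total = €42,200.6301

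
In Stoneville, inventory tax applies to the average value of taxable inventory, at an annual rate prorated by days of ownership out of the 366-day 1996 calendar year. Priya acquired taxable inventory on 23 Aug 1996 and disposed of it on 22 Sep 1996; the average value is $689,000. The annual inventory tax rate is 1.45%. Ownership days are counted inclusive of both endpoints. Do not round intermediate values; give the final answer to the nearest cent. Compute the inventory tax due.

Days held (23 Aug – 22 Sep 1996): 31 out of 366
Tax = $689,000 × 1.45% × 31/366 = $846.1899

$846.19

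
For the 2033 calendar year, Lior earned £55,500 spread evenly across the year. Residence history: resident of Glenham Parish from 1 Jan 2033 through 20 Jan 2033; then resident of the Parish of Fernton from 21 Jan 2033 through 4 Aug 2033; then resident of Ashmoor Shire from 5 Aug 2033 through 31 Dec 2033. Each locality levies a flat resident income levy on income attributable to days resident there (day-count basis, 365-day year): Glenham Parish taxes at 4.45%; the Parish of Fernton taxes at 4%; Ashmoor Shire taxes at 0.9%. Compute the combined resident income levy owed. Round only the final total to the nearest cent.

£1,531.34

Glenham Parish, 1 Jan – 20 Jan 2033: 20 days → £55,500 × 4.45% × 20/365 = £135.3288
The Parish of Fernton, 21 Jan – 4 Aug 2033: 196 days → £55,500 × 4% × 196/365 = £1,192.1096
Ashmoor Shire, 5 Aug – 31 Dec 2033: 149 days → £55,500 × 0.9% × 149/365 = £203.9055
Total = £1,531.3438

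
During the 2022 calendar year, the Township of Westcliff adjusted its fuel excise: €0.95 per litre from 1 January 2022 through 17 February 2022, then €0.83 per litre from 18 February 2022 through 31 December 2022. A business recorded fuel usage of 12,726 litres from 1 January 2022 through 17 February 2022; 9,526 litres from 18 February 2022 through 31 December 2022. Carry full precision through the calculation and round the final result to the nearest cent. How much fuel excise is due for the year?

€19996.28

1 January – 17 February 2022: 12,726 litres at €0.95/litre → €12089.70
18 February – 31 December 2022: 9,526 litres at €0.83/litre → €7906.58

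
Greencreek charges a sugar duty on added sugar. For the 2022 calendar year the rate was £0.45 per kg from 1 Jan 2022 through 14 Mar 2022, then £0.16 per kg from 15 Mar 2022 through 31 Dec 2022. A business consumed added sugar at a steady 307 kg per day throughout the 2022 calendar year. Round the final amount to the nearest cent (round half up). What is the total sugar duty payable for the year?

1 Jan – 14 Mar 2022: 73 days × 307 kg/day = 22,411 kg at £0.45/kg → £10,084.95
15 Mar – 31 Dec 2022: 292 days × 307 kg/day = 89,644 kg at £0.16/kg → £14,343.04

£24,427.99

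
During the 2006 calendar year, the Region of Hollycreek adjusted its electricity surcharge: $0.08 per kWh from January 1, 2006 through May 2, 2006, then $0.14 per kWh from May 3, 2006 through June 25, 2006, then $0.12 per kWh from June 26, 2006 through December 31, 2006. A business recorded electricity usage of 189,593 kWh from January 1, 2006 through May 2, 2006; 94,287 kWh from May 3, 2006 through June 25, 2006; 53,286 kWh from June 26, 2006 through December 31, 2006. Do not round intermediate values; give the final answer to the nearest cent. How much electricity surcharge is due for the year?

January 1 – May 2, 2006: 189,593 kWh at $0.08/kWh → $15167.44
May 3 – June 25, 2006: 94,287 kWh at $0.14/kWh → $13200.18
June 26 – December 31, 2006: 53,286 kWh at $0.12/kWh → $6394.32

$34761.94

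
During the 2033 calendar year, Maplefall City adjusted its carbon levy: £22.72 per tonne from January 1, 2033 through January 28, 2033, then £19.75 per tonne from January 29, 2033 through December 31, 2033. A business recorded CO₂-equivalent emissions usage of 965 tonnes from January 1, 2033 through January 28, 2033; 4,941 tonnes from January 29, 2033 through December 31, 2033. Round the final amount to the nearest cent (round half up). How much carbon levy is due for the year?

January 1 – January 28, 2033: 965 tonnes at £22.72/tonne → £21,924.80
January 29 – December 31, 2033: 4,941 tonnes at £19.75/tonne → £97,584.75

£119,509.55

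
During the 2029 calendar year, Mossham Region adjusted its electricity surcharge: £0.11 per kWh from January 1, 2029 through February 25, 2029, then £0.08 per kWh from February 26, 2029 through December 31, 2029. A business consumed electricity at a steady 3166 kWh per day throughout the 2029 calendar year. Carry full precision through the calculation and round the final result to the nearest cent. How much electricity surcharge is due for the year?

January 1 – February 25, 2029: 56 days × 3166 kWh/day = 177,296 kWh at £0.11/kWh → £19,502.56
February 26 – December 31, 2029: 309 days × 3166 kWh/day = 978,294 kWh at £0.08/kWh → £78,263.52

£97,766.08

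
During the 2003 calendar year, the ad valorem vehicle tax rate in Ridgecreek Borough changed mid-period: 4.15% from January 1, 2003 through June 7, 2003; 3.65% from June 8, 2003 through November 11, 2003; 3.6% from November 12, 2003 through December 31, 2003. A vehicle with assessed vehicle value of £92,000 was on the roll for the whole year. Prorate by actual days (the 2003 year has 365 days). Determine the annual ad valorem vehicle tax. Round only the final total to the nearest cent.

January 1 – June 7, 2003: 158 days at 4.15% → £92,000 × 4.15% × 158/365 = £1,652.7233
June 8 – November 11, 2003: 157 days at 3.65% → £92,000 × 3.65% × 157/365 = £1,444.4000
November 12 – December 31, 2003: 50 days at 3.6% → £92,000 × 3.6% × 50/365 = £453.6986
Total = £3,550.8219

£3,550.82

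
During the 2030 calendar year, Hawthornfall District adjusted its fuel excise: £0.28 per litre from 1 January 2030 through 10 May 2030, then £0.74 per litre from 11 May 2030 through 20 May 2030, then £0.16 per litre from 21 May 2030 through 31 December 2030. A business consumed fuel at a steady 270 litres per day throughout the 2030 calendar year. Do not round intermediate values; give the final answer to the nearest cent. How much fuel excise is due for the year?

1 January – 10 May 2030: 130 days × 270 litres/day = 35,100 litres at £0.28/litre → £9,828.00
11 May – 20 May 2030: 10 days × 270 litres/day = 2,700 litres at £0.74/litre → £1,998.00
21 May – 31 December 2030: 225 days × 270 litres/day = 60,750 litres at £0.16/litre → £9,720.00

£21,546.00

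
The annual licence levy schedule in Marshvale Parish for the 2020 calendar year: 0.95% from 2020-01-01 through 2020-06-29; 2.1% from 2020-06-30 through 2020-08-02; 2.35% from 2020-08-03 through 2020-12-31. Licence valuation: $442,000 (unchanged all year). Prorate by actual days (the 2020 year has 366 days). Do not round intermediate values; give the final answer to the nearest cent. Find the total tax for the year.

$7,224.16

2020-01-01 to 2020-06-29: 181 days at 0.95% → $442,000 × 0.95% × 181/366 = $2,076.5546
2020-06-30 to 2020-08-02: 34 days at 2.1% → $442,000 × 2.1% × 34/366 = $862.2623
2020-08-03 to 2020-12-31: 151 days at 2.35% → $442,000 × 2.35% × 151/366 = $4,285.3470
Total = $7,224.1639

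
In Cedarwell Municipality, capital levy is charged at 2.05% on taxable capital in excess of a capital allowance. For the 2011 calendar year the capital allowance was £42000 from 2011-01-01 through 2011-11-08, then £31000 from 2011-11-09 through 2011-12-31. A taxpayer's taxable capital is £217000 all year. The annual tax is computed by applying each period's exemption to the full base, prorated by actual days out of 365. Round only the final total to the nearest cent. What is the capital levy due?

£3620.24

2011-01-01 to 2011-11-08: 312 days, exemption £42000 → (£217000 − £42000) × 2.05% × 312/365 = £3066.5753
2011-11-09 to 2011-12-31: 53 days, exemption £31000 → (£217000 − £31000) × 2.05% × 53/365 = £553.6685
Total = £3620.2438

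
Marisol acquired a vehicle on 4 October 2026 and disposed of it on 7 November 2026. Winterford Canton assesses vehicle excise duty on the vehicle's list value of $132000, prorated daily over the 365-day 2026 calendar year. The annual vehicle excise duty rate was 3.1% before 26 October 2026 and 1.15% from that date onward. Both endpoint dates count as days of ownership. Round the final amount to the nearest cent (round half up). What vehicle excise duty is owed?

$300.71

4 October – 25 October 2026: 22 days at 3.1% → $132000 × 3.1% × 22/365 = $246.6411
26 October – 7 November 2026: 13 days at 1.15% → $132000 × 1.15% × 13/365 = $54.0658
Total = $300.7068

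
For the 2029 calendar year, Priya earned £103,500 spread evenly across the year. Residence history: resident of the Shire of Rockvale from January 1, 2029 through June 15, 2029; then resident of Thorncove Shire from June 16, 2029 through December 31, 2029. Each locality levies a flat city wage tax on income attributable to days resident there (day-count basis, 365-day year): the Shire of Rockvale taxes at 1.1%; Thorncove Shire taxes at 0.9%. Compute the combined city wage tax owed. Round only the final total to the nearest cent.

The Shire of Rockvale, January 1 – June 15, 2029: 166 days → £103,500 × 1.1% × 166/365 = £517.7836
Thorncove Shire, June 16 – December 31, 2029: 199 days → £103,500 × 0.9% × 199/365 = £507.8589
Total = £1,025.6425

£1,025.64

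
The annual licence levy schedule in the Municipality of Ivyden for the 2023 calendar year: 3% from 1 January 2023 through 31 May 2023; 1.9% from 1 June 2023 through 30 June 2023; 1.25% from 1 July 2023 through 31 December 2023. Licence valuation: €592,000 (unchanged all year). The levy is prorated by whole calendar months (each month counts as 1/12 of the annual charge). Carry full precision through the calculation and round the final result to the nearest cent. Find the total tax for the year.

1 January – 31 May 2023: 5 months at 3% → €592,000 × 3% × 5/12 = €7,400.0000
1 June – 30 June 2023: 1 month at 1.9% → €592,000 × 1.9% × 1/12 = €937.3333
1 July – 31 December 2023: 6 months at 1.25% → €592,000 × 1.25% × 6/12 = €3,700.0000
Total = €12,037.3333

€12,037.33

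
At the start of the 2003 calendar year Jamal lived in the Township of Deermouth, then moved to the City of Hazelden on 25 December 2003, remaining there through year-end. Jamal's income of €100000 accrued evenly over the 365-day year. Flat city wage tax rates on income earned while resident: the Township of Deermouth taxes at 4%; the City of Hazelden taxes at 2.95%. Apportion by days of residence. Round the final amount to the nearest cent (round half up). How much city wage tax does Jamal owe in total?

€3979.86

The Township of Deermouth, 1 January – 24 December 2003: 358 days → €100000 × 4% × 358/365 = €3923.2877
The City of Hazelden, 25 December – 31 December 2003: 7 days → €100000 × 2.95% × 7/365 = €56.5753
Total = €3979.8630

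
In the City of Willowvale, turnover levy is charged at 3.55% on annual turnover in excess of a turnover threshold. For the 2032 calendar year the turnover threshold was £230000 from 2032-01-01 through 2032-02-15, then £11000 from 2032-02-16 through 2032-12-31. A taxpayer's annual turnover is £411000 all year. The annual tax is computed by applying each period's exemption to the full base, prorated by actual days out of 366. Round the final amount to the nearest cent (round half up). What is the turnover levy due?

£13222.88

2032-01-01 to 2032-02-15: 46 days, exemption £230000 → (£411000 − £230000) × 3.55% × 46/366 = £807.5765
2032-02-16 to 2032-12-31: 320 days, exemption £11000 → (£411000 − £11000) × 3.55% × 320/366 = £12415.3005
Total = £13222.8770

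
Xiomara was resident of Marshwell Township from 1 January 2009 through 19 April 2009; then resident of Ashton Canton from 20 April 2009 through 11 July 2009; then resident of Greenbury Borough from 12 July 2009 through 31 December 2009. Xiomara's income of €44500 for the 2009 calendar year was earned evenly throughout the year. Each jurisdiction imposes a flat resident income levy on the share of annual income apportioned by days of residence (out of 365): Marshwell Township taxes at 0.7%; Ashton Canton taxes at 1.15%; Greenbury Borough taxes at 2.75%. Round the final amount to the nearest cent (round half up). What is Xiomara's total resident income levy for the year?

Marshwell Township, 1 January – 19 April 2009: 109 days → €44500 × 0.7% × 109/365 = €93.0233
Ashton Canton, 20 April – 11 July 2009: 83 days → €44500 × 1.15% × 83/365 = €116.3705
Greenbury Borough, 12 July – 31 December 2009: 173 days → €44500 × 2.75% × 173/365 = €580.0240
Total = €789.4178

€789.42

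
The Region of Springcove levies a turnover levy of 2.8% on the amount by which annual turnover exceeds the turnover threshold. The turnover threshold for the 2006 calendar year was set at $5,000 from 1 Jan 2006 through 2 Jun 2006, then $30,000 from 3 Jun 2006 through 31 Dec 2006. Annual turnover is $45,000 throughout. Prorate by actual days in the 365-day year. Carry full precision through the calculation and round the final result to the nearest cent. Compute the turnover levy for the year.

1 Jan – 2 Jun 2006: 153 days, exemption $5,000 → ($45,000 − $5,000) × 2.8% × 153/365 = $469.4795
3 Jun – 31 Dec 2006: 212 days, exemption $30,000 → ($45,000 − $30,000) × 2.8% × 212/365 = $243.9452
Total = $713.4247

$713.42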